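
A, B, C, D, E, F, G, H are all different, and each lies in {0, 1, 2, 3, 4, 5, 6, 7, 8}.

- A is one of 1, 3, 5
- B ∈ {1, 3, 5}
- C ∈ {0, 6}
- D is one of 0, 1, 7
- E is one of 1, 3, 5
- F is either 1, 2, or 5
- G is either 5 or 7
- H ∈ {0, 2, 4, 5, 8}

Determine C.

The 3 variables A, B, E are confined to {1, 3, 5}, which locks those values in; drop them from D, F, G, H.
That leaves F = 2. So H can't be 2.
G has just one choice, so G = 7. Remove 7 from D.
D must be 0 (only option left). Strike 0 from C, H.
So C = 6.

6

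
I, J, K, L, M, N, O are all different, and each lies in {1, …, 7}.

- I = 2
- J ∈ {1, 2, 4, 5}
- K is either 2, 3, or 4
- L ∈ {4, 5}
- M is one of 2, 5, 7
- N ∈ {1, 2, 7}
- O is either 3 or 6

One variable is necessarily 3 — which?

I has just one choice, so I = 2. So J, K, M, N can't be 2.
Among the 6 still-open variables, 6 fits only O (and all 6 values in {1, 3, 4, 5, 6, 7} must be used), so O = 6.
The 5 still-open variables draw from only 5 values {1, 3, 4, 5, 7}, so each is used; only K can be 3, hence K = 3.

K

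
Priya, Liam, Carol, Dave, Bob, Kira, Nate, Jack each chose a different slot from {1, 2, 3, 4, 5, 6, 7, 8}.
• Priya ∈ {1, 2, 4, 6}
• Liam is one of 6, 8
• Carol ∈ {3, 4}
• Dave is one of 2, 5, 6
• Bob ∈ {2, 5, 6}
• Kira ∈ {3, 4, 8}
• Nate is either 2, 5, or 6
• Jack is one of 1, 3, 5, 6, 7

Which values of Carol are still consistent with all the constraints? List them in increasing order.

The 8 variables together cover exactly {1, 2, 3, 4, 5, 6, 7, 8} — 8 values for 8 variables — and 7 appears only in Jack's list, so Jack = 7.
The 7 still-open variables together cover exactly {1, 2, 3, 4, 5, 6, 8} — 7 values for 7 variables — and 1 appears only in Priya's list, so Priya = 1.
Dave, Bob, Nate between them cover only {2, 5, 6} — a naked triple. Remove those values from Liam.
Liam must be 8 (only option left). Eliminate 8 elsewhere: Kira.
No further eliminations apply; Carol can still be any of 3, 4.

3, 4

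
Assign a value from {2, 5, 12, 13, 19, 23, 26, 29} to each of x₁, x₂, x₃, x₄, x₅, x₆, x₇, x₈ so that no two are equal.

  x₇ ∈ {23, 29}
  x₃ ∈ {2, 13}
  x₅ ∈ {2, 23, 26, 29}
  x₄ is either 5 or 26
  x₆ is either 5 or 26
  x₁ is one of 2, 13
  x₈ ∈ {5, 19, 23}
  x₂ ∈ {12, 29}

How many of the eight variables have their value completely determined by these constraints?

Among the 8 variables, 12 fits only x₂ (and all 8 values in {2, 5, 12, 13, 19, 23, 26, 29} must be used), so x₂ = 12.
Among the 7 still-open variables, 19 fits only x₈ (and all 7 values in {2, 5, 13, 19, 23, 26, 29} must be used), so x₈ = 19.
x₁ and x₃ between them cover only {2, 13} — a naked pair. Remove those values from x₅.
The 2 variables x₄ and x₆ are confined to {5, 26}, which locks those values in; drop them from x₅.
Determined: x₂=12, x₈=19. The other variables each still have more than one consistent value. That makes 2.

2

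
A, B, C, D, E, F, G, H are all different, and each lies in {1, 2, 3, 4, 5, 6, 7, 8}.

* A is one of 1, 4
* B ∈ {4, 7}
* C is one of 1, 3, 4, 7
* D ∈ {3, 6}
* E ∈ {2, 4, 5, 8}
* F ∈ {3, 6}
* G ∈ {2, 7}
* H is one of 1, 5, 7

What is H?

The 8 variables draw from only 8 values {1, 2, 3, 4, 5, 6, 7, 8}, so each is used; only E can be 8, hence E = 8.
The 7 still-open variables draw from only 7 values {1, 2, 3, 4, 5, 6, 7}, so each is used; only G can be 2, hence G = 2.
The 6 still-open variables draw from only 6 values {1, 3, 4, 5, 6, 7}, so each is used; only H can be 5, hence H = 5.

5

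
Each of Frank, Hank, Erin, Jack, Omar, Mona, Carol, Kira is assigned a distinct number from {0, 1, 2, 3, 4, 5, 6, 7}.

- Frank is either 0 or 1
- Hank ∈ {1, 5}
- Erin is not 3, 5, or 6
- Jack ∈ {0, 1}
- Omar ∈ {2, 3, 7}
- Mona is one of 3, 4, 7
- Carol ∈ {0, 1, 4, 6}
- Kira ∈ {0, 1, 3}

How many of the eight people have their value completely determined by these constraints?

3

Among the 8 variables, 5 fits only Hank (and all 8 values in {0, 1, 2, 3, 4, 5, 6, 7} must be used), so Hank = 5.
The 7 still-open variables draw from only 7 values {0, 1, 2, 3, 4, 6, 7}, so each is used; only Carol can be 6, hence Carol = 6.
Frank and Jack share exactly the 2 values {0, 1}; by pigeonhole those values go to them, so strike 0, 1 from Erin, Kira.
Kira has just one choice, so Kira = 3. So Omar, Mona can't be 3.
Determined: Hank=5, Carol=6, Kira=3. The other people each still have more than one consistent value. That makes 3.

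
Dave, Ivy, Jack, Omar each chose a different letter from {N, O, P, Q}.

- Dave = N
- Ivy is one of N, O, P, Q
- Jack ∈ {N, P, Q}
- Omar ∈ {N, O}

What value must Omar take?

Dave must be N (only option left). Eliminate N elsewhere: Ivy, Jack, Omar.
So Omar = O.

O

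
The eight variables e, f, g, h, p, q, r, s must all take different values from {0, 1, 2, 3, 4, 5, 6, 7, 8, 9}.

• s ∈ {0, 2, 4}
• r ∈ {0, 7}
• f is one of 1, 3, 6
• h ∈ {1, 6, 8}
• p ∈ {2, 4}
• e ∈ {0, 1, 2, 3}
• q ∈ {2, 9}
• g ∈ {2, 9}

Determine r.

7

The 2 variables g and q are confined to {2, 9}, which locks those values in; drop them from e, p, s.
That leaves p = 4. So s can't be 4.
s must be 0 (only option left). Eliminate 0 elsewhere: e, r.
So r = 7.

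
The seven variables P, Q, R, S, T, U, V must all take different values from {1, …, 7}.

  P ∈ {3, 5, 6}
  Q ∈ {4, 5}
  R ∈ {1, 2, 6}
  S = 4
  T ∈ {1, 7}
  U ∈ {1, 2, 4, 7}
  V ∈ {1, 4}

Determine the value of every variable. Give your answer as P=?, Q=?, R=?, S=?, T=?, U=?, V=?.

S must be 4 (only option left). Strike 4 from Q, U, V.
V's domain is down to {1}, so V = 1. Remove 1 from R, T, U.
That leaves Q = 5. So P can't be 5.
T has just one choice, so T = 7. Remove 7 from U.
U must be 2 (only option left). So R can't be 2.
R's domain is down to {6}, so R = 6. Remove 6 from P.
That leaves P = 3.

P=3, Q=5, R=6, S=4, T=7, U=2, V=1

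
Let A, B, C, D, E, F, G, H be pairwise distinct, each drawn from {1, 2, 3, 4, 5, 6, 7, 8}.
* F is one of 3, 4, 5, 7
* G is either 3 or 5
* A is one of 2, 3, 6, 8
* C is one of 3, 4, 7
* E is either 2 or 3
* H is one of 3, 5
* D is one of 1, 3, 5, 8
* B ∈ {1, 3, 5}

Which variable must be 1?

The 8 variables together cover exactly {1, 2, 3, 4, 5, 6, 7, 8} — 8 values for 8 variables — and 6 appears only in A's list, so A = 6.
Among the 7 still-open variables, 2 fits only E (and all 7 values in {1, 2, 3, 4, 5, 7, 8} must be used), so E = 2.
The 6 still-open variables draw from only 6 values {1, 3, 4, 5, 7, 8}, so each is used; only D can be 8, hence D = 8.
The 5 still-open variables together cover exactly {1, 3, 4, 5, 7} — 5 values for 5 variables — and 1 appears only in B's list, so B = 1.

B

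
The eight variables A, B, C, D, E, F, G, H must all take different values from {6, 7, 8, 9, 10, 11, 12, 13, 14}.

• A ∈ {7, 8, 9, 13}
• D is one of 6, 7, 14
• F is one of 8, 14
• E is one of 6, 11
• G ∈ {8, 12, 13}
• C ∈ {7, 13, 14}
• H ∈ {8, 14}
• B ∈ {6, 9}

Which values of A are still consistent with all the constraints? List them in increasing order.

Among the 8 variables, 11 fits only E (and all 8 values in {6, 7, 8, 9, 11, 12, 13, 14} must be used), so E = 11.
Among the 7 still-open variables, 12 fits only G (and all 7 values in {6, 7, 8, 9, 12, 13, 14} must be used), so G = 12.
The 2 variables F and H are confined to {8, 14}, which locks those values in; drop them from A, C, D.
No further eliminations apply; A can still be any of 7, 9, 13.

7, 9, 13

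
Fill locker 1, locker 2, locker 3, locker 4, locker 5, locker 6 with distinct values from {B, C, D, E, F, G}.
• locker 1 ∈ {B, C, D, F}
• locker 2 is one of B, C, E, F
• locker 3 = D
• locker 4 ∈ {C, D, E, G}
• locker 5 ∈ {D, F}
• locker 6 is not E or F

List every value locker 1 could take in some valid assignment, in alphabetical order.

B, C

locker 3 has just one choice, so locker 3 = D. So locker 1, locker 4, locker 5, locker 6 can't be D.
That leaves locker 5 = F. Strike F from locker 1, locker 2.
No further eliminations apply; locker 1 can still be any of B, C.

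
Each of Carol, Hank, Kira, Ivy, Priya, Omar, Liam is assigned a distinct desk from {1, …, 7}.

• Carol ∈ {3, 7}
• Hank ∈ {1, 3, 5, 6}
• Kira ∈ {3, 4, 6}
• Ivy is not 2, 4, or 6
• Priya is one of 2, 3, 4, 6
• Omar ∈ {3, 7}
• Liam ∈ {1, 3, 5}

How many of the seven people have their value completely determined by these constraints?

The 7 variables together cover exactly {1, 2, 3, 4, 5, 6, 7} — 7 values for 7 variables — and 2 appears only in Priya's list, so Priya = 2.
The 6 still-open variables together cover exactly {1, 3, 4, 5, 6, 7} — 6 values for 6 variables — and 4 appears only in Kira's list, so Kira = 4.
The 5 still-open variables draw from only 5 values {1, 3, 5, 6, 7}, so each is used; only Hank can be 6, hence Hank = 6.
Carol and Omar between them cover only {3, 7} — a naked pair. Remove those values from Ivy, Liam.
Determined: Hank=6, Kira=4, Priya=2. The other people each still have more than one consistent value. That makes 3.

3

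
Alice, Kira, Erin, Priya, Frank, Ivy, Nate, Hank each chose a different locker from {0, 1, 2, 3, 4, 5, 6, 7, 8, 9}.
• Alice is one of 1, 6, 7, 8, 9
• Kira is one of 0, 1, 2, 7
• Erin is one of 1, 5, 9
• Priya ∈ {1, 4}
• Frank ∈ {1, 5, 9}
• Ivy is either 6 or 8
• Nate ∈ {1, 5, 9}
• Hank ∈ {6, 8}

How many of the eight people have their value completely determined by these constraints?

Ivy and Hank between them cover only {6, 8} — a naked pair. Remove those values from Alice.
Erin, Frank, Nate share exactly the 3 values {1, 5, 9}; by pigeonhole those values go to them, so strike 1, 5, 9 from Alice, Kira, Priya.
That leaves Alice = 7. So Kira can't be 7.
Priya must be 4 (only option left).
Determined: Alice=7, Priya=4. The other people each still have more than one consistent value. That makes 2.

2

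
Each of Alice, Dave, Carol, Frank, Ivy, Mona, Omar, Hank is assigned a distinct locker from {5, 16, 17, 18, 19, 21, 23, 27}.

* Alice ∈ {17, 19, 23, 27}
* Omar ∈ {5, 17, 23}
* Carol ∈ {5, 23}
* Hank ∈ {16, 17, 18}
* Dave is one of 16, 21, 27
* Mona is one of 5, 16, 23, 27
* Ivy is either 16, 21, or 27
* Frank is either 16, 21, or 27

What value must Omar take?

The 8 variables together cover exactly {5, 16, 17, 18, 19, 21, 23, 27} — 8 values for 8 variables — and 18 appears only in Hank's list, so Hank = 18.
The 7 still-open variables draw from only 7 values {5, 16, 17, 19, 21, 23, 27}, so each is used; only Alice can be 19, hence Alice = 19.
The 6 still-open variables draw from only 6 values {5, 16, 17, 21, 23, 27}, so each is used; only Omar can be 17, hence Omar = 17.

17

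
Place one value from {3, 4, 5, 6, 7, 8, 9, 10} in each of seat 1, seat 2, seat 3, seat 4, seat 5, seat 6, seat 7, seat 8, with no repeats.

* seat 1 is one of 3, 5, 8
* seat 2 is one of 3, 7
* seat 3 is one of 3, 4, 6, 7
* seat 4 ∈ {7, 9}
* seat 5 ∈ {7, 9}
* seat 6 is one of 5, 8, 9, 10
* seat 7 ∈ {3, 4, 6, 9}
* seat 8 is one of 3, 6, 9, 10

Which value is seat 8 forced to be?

10

seat 4 and seat 5 share exactly the 2 values {7, 9}; by pigeonhole those values go to them, so strike 7, 9 from seat 2, seat 3, seat 6, seat 7, seat 8.
seat 2's domain is down to {3}, so seat 2 = 3. Remove 3 from seat 1, seat 3, seat 7, seat 8.
seat 3 and seat 7 between them cover only {4, 6} — a naked pair. Remove those values from seat 8.
So seat 8 = 10.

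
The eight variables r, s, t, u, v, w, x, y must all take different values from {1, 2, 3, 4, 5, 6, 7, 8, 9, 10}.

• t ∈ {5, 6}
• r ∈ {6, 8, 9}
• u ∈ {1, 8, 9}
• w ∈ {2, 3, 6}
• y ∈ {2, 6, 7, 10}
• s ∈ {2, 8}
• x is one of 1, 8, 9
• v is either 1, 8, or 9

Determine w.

The 3 variables u, v, x are confined to {1, 8, 9}, which locks those values in; drop them from r, s.
r must be 6 (only option left). Eliminate 6 elsewhere: t, w, y.
s has just one choice, so s = 2. Remove 2 from w, y.
So w = 3.

3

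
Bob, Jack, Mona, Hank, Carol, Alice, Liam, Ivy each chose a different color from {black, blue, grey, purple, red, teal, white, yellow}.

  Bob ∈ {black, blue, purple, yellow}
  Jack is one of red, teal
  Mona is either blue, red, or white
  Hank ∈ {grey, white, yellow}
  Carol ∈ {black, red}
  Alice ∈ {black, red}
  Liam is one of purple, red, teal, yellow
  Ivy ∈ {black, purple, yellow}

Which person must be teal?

Jack

The 8 variables together cover exactly {black, blue, grey, purple, red, teal, white, yellow} — 8 values for 8 variables — and grey appears only in Hank's list, so Hank = grey.
The 7 still-open variables together cover exactly {black, blue, purple, red, teal, white, yellow} — 7 values for 7 variables — and white appears only in Mona's list, so Mona = white.
The 6 still-open variables draw from only 6 values {black, blue, purple, red, teal, yellow}, so each is used; only Bob can be blue, hence Bob = blue.
Carol and Alice share exactly the 2 values {black, red}; by pigeonhole those values go to them, so strike black, red from Jack, Liam, Ivy.
So teal goes to Jack.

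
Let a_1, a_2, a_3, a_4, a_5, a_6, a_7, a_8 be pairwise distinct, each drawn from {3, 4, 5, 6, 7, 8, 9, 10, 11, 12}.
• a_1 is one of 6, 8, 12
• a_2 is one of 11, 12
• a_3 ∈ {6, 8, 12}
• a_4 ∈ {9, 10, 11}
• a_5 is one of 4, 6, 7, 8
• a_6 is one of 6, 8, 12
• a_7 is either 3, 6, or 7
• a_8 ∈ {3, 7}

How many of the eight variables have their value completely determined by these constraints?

2

a_1, a_3, a_6 between them cover only {6, 8, 12} — a naked triple. Remove those values from a_2, a_5, a_7.
a_2 has just one choice, so a_2 = 11. Remove 11 from a_4.
The 2 variables a_7 and a_8 are confined to {3, 7}, which locks those values in; drop them from a_5.
a_5 must be 4 (only option left).
Determined: a_2=11, a_5=4. The other variables each still have more than one consistent value. That makes 2.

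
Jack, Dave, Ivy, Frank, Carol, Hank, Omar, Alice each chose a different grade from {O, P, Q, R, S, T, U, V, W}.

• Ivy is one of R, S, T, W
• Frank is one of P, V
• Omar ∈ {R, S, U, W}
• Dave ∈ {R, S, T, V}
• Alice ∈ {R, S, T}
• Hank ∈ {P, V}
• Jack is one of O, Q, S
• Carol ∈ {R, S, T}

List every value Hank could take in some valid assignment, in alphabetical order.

P, V

The 2 variables Frank and Hank are confined to {P, V}, which locks those values in; drop them from Dave.
The 3 variables Dave, Carol, Alice are confined to {R, S, T}, which locks those values in; drop them from Jack, Ivy, Omar.
That leaves Ivy = W. So Omar can't be W.
That leaves Omar = U.
No further eliminations apply; Hank can still be any of P, V.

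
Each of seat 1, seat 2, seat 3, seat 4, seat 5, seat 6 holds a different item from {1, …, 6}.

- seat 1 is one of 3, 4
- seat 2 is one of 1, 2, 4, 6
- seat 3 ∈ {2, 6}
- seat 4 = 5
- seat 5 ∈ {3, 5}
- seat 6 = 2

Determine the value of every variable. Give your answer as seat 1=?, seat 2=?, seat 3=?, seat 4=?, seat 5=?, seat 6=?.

seat 4's domain is down to {5}, so seat 4 = 5. Strike 5 from seat 5.
seat 5 has just one choice, so seat 5 = 3. Eliminate 3 elsewhere: seat 1.
seat 6 must be 2 (only option left). So seat 2, seat 3 can't be 2.
That leaves seat 1 = 4. Eliminate 4 elsewhere: seat 2.
seat 3's domain is down to {6}, so seat 3 = 6. Eliminate 6 elsewhere: seat 2.
seat 2 has just one choice, so seat 2 = 1.

seat 1=4, seat 2=1, seat 3=6, seat 4=5, seat 5=3, seat 6=2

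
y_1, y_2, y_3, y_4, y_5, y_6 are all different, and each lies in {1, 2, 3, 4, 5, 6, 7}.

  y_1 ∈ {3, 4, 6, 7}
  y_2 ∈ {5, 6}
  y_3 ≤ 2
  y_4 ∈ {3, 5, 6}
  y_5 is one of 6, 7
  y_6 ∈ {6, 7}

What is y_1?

y_5 and y_6 between them cover only {6, 7} — a naked pair. Remove those values from y_1, y_2, y_4.
y_2 must be 5 (only option left). So y_4 can't be 5.
y_4's domain is down to {3}, so y_4 = 3. Remove 3 from y_1.
So y_1 = 4.

4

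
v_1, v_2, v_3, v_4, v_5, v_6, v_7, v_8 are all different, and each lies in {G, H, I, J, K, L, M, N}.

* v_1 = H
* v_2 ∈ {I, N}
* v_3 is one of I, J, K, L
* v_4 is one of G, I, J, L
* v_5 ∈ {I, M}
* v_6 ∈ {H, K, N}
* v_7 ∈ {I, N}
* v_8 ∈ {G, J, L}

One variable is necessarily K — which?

v_1 must be H (only option left). Remove H from v_6.
The 7 still-open variables draw from only 7 values {G, I, J, K, L, M, N}, so each is used; only v_5 can be M, hence v_5 = M.
v_2 and v_7 between them cover only {I, N} — a naked pair. Remove those values from v_3, v_4, v_6.
So K goes to v_6.

v_6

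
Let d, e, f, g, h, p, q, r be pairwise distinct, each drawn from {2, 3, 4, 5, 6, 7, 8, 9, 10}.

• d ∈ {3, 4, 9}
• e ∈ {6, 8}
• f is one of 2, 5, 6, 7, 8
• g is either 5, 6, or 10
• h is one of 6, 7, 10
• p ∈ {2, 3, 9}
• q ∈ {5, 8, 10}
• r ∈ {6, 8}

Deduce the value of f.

2

e and r between them cover only {6, 8} — a naked pair. Remove those values from f, g, h, q.
The 2 variables g and q are confined to {5, 10}, which locks those values in; drop them from f, h.
h has just one choice, so h = 7. So f can't be 7.
So f = 2.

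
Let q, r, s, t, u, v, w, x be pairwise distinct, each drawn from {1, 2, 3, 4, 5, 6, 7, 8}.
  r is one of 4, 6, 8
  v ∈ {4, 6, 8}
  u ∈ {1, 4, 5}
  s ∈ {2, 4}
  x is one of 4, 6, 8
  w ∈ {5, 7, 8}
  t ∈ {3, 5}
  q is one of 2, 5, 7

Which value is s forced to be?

2

Among the 8 variables, 1 fits only u (and all 8 values in {1, 2, 3, 4, 5, 6, 7, 8} must be used), so u = 1.
Among the 7 still-open variables, 3 fits only t (and all 7 values in {2, 3, 4, 5, 6, 7, 8} must be used), so t = 3.
r, v, x share exactly the 3 values {4, 6, 8}; by pigeonhole those values go to them, so strike 4, 6, 8 from s, w.
So s = 2.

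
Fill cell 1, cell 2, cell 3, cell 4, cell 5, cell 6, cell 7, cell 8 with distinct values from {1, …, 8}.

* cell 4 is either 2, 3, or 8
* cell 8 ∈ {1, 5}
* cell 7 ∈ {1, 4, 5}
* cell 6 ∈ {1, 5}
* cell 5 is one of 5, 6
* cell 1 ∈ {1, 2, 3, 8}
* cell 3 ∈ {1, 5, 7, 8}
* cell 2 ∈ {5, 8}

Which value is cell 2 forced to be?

Among the 8 variables, 4 fits only cell 7 (and all 8 values in {1, 2, 3, 4, 5, 6, 7, 8} must be used), so cell 7 = 4.
The 7 still-open variables together cover exactly {1, 2, 3, 5, 6, 7, 8} — 7 values for 7 variables — and 6 appears only in cell 5's list, so cell 5 = 6.
The 6 still-open variables draw from only 6 values {1, 2, 3, 5, 7, 8}, so each is used; only cell 3 can be 7, hence cell 3 = 7.
cell 6 and cell 8 between them cover only {1, 5} — a naked pair. Remove those values from cell 1, cell 2.
So cell 2 = 8.

8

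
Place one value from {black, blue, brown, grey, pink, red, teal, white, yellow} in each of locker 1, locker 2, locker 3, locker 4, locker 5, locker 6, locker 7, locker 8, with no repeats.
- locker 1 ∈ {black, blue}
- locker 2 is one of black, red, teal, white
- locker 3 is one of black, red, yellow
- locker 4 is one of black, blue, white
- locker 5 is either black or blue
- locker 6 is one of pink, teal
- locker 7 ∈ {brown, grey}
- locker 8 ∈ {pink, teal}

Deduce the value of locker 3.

locker 1 and locker 5 share exactly the 2 values {black, blue}; by pigeonhole those values go to them, so strike black, blue from locker 2, locker 3, locker 4.
locker 4's domain is down to {white}, so locker 4 = white. Remove white from locker 2.
locker 6 and locker 8 share exactly the 2 values {pink, teal}; by pigeonhole those values go to them, so strike pink, teal from locker 2.
That leaves locker 2 = red. Strike red from locker 3.
So locker 3 = yellow.

yellow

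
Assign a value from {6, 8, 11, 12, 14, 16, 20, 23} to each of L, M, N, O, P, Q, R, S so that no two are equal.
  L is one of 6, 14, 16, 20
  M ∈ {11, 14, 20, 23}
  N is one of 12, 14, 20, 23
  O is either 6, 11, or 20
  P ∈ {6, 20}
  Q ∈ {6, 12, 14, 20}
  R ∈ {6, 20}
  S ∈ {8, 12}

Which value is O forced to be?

11

The 8 variables together cover exactly {6, 8, 11, 12, 14, 16, 20, 23} — 8 values for 8 variables — and 8 appears only in S's list, so S = 8.
Among the 7 still-open variables, 16 fits only L (and all 7 values in {6, 11, 12, 14, 16, 20, 23} must be used), so L = 16.
P and R between them cover only {6, 20} — a naked pair. Remove those values from M, N, O, Q.
So O = 11.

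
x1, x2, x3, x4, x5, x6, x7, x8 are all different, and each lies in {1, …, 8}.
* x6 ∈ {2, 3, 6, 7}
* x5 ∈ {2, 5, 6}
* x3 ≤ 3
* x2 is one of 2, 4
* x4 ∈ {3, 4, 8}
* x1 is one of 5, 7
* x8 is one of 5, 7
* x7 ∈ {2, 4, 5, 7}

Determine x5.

The 8 variables draw from only 8 values {1, 2, 3, 4, 5, 6, 7, 8}, so each is used; only x3 can be 1, hence x3 = 1.
The 7 still-open variables draw from only 7 values {2, 3, 4, 5, 6, 7, 8}, so each is used; only x4 can be 8, hence x4 = 8.
The 6 still-open variables together cover exactly {2, 3, 4, 5, 6, 7} — 6 values for 6 variables — and 3 appears only in x6's list, so x6 = 3.
The 5 still-open variables draw from only 5 values {2, 4, 5, 6, 7}, so each is used; only x5 can be 6, hence x5 = 6.

6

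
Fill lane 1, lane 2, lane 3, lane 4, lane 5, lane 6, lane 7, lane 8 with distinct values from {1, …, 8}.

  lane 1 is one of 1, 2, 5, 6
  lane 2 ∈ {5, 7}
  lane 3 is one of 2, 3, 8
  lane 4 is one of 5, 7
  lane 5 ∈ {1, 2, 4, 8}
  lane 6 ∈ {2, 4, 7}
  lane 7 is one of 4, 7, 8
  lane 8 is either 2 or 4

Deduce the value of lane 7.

8

The 8 variables draw from only 8 values {1, 2, 3, 4, 5, 6, 7, 8}, so each is used; only lane 3 can be 3, hence lane 3 = 3.
The 7 still-open variables together cover exactly {1, 2, 4, 5, 6, 7, 8} — 7 values for 7 variables — and 6 appears only in lane 1's list, so lane 1 = 6.
The 6 still-open variables draw from only 6 values {1, 2, 4, 5, 7, 8}, so each is used; only lane 5 can be 1, hence lane 5 = 1.
The 5 still-open variables together cover exactly {2, 4, 5, 7, 8} — 5 values for 5 variables — and 8 appears only in lane 7's list, so lane 7 = 8.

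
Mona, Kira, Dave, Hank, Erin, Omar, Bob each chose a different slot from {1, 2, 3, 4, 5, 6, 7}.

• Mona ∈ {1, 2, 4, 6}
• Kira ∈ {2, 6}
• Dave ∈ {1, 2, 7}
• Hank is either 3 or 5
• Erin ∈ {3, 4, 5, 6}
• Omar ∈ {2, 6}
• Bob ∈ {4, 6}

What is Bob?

The 7 variables draw from only 7 values {1, 2, 3, 4, 5, 6, 7}, so each is used; only Dave can be 7, hence Dave = 7.
Among the 6 still-open variables, 1 fits only Mona (and all 6 values in {1, 2, 3, 4, 5, 6} must be used), so Mona = 1.
Kira and Omar share exactly the 2 values {2, 6}; by pigeonhole those values go to them, so strike 2, 6 from Erin, Bob.
So Bob = 4.

4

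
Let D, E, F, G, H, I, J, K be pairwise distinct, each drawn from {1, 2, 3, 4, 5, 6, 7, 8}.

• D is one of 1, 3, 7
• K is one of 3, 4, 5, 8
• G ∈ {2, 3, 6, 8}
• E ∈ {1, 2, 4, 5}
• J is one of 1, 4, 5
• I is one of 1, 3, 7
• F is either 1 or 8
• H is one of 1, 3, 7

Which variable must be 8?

F

The 8 variables together cover exactly {1, 2, 3, 4, 5, 6, 7, 8} — 8 values for 8 variables — and 6 appears only in G's list, so G = 6.
The 7 still-open variables together cover exactly {1, 2, 3, 4, 5, 7, 8} — 7 values for 7 variables — and 2 appears only in E's list, so E = 2.
The 3 variables D, H, I are confined to {1, 3, 7}, which locks those values in; drop them from F, J, K.
So 8 goes to F.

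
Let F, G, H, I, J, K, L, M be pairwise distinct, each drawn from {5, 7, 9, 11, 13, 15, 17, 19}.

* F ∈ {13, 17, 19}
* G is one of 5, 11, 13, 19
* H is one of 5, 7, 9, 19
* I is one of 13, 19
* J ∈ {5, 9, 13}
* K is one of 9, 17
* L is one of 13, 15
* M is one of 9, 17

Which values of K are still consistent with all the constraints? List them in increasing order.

The 8 variables draw from only 8 values {5, 7, 9, 11, 13, 15, 17, 19}, so each is used; only H can be 7, hence H = 7.
Among the 7 still-open variables, 11 fits only G (and all 7 values in {5, 9, 11, 13, 15, 17, 19} must be used), so G = 11.
Among the 6 still-open variables, 5 fits only J (and all 6 values in {5, 9, 13, 15, 17, 19} must be used), so J = 5.
The 5 still-open variables draw from only 5 values {9, 13, 15, 17, 19}, so each is used; only L can be 15, hence L = 15.
K and M share exactly the 2 values {9, 17}; by pigeonhole those values go to them, so strike 9, 17 from F.
No further eliminations apply; K can still be any of 9, 17.

9, 17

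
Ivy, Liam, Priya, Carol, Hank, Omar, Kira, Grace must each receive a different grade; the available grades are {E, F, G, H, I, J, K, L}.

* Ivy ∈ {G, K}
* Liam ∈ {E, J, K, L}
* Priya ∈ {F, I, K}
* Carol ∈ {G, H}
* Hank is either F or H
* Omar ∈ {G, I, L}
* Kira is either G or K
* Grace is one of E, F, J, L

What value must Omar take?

The 2 variables Ivy and Kira are confined to {G, K}, which locks those values in; drop them from Liam, Priya, Carol, Omar.
That leaves Carol = H. Remove H from Hank.
Hank has just one choice, so Hank = F. Remove F from Priya, Grace.
Priya must be I (only option left). So Omar can't be I.
So Omar = L.

L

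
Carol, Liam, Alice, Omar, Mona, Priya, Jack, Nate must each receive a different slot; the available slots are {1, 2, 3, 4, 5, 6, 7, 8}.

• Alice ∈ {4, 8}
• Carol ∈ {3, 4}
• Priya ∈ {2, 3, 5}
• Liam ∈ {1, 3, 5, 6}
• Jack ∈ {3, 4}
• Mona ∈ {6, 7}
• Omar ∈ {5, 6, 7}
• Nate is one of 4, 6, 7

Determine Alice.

8

The 8 variables together cover exactly {1, 2, 3, 4, 5, 6, 7, 8} — 8 values for 8 variables — and 1 appears only in Liam's list, so Liam = 1.
Among the 7 still-open variables, 2 fits only Priya (and all 7 values in {2, 3, 4, 5, 6, 7, 8} must be used), so Priya = 2.
The 6 still-open variables together cover exactly {3, 4, 5, 6, 7, 8} — 6 values for 6 variables — and 5 appears only in Omar's list, so Omar = 5.
Among the 5 still-open variables, 8 fits only Alice (and all 5 values in {3, 4, 6, 7, 8} must be used), so Alice = 8.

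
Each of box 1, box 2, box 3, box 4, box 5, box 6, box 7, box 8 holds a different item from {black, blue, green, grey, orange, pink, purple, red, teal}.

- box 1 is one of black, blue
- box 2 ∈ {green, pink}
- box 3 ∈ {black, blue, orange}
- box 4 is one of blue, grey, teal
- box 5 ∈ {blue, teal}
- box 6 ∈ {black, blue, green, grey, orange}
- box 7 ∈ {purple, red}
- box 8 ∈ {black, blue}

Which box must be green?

box 1 and box 8 between them cover only {black, blue} — a naked pair. Remove those values from box 3, box 4, box 5, box 6.
That leaves box 3 = orange. Eliminate orange elsewhere: box 6.
box 5 has just one choice, so box 5 = teal. Strike teal from box 4.
box 4 has just one choice, so box 4 = grey. So box 6 can't be grey.
So green goes to box 6.

box 6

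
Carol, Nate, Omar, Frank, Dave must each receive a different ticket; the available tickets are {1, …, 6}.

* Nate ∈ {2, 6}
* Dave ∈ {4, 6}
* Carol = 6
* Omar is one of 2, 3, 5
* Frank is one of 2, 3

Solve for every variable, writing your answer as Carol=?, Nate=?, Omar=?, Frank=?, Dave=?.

Carol must be 6 (only option left). Remove 6 from Nate, Dave.
That leaves Nate = 2. Eliminate 2 elsewhere: Omar, Frank.
That leaves Frank = 3. So Omar can't be 3.
Dave must be 4 (only option left).
Omar's domain is down to {5}, so Omar = 5.

Carol=6, Nate=2, Omar=5, Frank=3, Dave=4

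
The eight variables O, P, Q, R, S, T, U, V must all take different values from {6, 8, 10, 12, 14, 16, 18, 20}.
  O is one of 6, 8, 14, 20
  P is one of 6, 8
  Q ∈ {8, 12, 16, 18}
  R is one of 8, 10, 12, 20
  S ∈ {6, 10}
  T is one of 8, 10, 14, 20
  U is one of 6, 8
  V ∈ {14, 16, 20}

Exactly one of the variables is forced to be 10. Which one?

S

The 8 variables together cover exactly {6, 8, 10, 12, 14, 16, 18, 20} — 8 values for 8 variables — and 18 appears only in Q's list, so Q = 18.
The 7 still-open variables draw from only 7 values {6, 8, 10, 12, 14, 16, 20}, so each is used; only R can be 12, hence R = 12.
The 6 still-open variables together cover exactly {6, 8, 10, 14, 16, 20} — 6 values for 6 variables — and 16 appears only in V's list, so V = 16.
P and U between them cover only {6, 8} — a naked pair. Remove those values from O, S, T.
So 10 goes to S.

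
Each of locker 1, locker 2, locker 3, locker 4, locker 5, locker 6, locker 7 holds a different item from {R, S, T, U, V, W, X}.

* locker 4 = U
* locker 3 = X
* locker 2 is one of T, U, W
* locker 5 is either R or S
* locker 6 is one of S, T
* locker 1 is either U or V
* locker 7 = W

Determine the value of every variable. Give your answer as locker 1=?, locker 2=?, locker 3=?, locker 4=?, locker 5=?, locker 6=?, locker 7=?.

locker 3's domain is down to {X}, so locker 3 = X.
That leaves locker 4 = U. Eliminate U elsewhere: locker 1, locker 2.
locker 7 must be W (only option left). Remove W from locker 2.
That leaves locker 1 = V.
locker 2 has just one choice, so locker 2 = T. Strike T from locker 6.
locker 6's domain is down to {S}, so locker 6 = S. Strike S from locker 5.
That leaves locker 5 = R.

locker 1=V, locker 2=T, locker 3=X, locker 4=U, locker 5=R, locker 6=S, locker 7=W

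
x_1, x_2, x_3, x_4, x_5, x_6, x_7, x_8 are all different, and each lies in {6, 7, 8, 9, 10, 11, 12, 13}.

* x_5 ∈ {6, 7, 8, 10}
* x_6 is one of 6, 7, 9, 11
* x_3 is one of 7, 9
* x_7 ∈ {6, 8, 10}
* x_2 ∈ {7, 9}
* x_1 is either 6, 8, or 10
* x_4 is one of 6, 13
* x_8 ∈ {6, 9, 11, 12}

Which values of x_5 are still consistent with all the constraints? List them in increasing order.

6, 8, 10

The 8 variables draw from only 8 values {6, 7, 8, 9, 10, 11, 12, 13}, so each is used; only x_8 can be 12, hence x_8 = 12.
The 7 still-open variables draw from only 7 values {6, 7, 8, 9, 10, 11, 13}, so each is used; only x_6 can be 11, hence x_6 = 11.
The 6 still-open variables together cover exactly {6, 7, 8, 9, 10, 13} — 6 values for 6 variables — and 13 appears only in x_4's list, so x_4 = 13.
The 2 variables x_2 and x_3 are confined to {7, 9}, which locks those values in; drop them from x_5.
No further eliminations apply; x_5 can still be any of 6, 8, 10.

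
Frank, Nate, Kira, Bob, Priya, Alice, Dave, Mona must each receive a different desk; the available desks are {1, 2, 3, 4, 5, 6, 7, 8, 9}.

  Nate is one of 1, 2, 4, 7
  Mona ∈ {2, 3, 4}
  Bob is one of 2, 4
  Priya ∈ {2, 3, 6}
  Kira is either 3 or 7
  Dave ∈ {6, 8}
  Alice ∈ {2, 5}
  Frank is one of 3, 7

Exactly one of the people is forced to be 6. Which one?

Priya

The 8 variables draw from only 8 values {1, 2, 3, 4, 5, 6, 7, 8}, so each is used; only Nate can be 1, hence Nate = 1.
Among the 7 still-open variables, 5 fits only Alice (and all 7 values in {2, 3, 4, 5, 6, 7, 8} must be used), so Alice = 5.
Among the 6 still-open variables, 8 fits only Dave (and all 6 values in {2, 3, 4, 6, 7, 8} must be used), so Dave = 8.
The 5 still-open variables draw from only 5 values {2, 3, 4, 6, 7}, so each is used; only Priya can be 6, hence Priya = 6.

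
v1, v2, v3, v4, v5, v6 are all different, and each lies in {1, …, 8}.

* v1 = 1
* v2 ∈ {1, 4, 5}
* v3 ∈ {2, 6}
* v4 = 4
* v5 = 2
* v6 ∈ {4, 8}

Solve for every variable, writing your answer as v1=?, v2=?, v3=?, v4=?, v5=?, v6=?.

v1 must be 1 (only option left). So v2 can't be 1.
v4 must be 4 (only option left). Strike 4 from v2, v6.
v5's domain is down to {2}, so v5 = 2. Eliminate 2 elsewhere: v3.
v6 must be 8 (only option left).
v2 has just one choice, so v2 = 5.
That leaves v3 = 6.

v1=1, v2=5, v3=6, v4=4, v5=2, v6=8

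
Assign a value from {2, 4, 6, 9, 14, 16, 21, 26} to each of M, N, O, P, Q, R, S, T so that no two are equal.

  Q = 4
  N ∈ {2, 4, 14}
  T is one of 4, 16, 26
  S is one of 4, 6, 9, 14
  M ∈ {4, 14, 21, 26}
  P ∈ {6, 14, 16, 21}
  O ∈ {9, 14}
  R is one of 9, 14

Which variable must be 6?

S

Q must be 4 (only option left). Strike 4 from M, N, S, T.
Among the 7 still-open variables, 2 fits only N (and all 7 values in {2, 6, 9, 14, 16, 21, 26} must be used), so N = 2.
O and R between them cover only {9, 14} — a naked pair. Remove those values from M, P, S.
So 6 goes to S.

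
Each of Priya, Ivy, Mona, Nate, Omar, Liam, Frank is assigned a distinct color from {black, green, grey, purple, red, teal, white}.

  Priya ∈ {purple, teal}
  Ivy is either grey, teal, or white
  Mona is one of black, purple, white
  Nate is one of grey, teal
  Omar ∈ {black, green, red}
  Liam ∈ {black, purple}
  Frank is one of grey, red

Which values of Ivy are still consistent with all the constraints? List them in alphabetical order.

The 7 variables draw from only 7 values {black, green, grey, purple, red, teal, white}, so each is used; only Omar can be green, hence Omar = green.
The 6 still-open variables together cover exactly {black, grey, purple, red, teal, white} — 6 values for 6 variables — and red appears only in Frank's list, so Frank = red.
No further eliminations apply; Ivy can still be any of grey, teal, white.

grey, teal, white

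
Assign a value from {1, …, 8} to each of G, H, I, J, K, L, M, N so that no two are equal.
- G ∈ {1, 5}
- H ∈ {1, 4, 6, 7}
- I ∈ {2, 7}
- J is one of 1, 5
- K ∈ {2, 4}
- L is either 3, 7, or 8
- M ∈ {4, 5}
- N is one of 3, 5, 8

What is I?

7

Among the 8 variables, 6 fits only H (and all 8 values in {1, 2, 3, 4, 5, 6, 7, 8} must be used), so H = 6.
G and J share exactly the 2 values {1, 5}; by pigeonhole those values go to them, so strike 1, 5 from M, N.
M must be 4 (only option left). Strike 4 from K.
K has just one choice, so K = 2. Remove 2 from I.
So I = 7.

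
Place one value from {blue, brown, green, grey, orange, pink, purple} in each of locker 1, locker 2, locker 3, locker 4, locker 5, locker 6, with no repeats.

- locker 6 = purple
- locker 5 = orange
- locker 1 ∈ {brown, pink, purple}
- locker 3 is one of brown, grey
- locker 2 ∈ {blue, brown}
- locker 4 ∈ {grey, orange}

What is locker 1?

pink

locker 5 has just one choice, so locker 5 = orange. Strike orange from locker 4.
locker 6 has just one choice, so locker 6 = purple. So locker 1 can't be purple.
locker 4 has just one choice, so locker 4 = grey. So locker 3 can't be grey.
locker 3 has just one choice, so locker 3 = brown. So locker 1, locker 2 can't be brown.
So locker 1 = pink.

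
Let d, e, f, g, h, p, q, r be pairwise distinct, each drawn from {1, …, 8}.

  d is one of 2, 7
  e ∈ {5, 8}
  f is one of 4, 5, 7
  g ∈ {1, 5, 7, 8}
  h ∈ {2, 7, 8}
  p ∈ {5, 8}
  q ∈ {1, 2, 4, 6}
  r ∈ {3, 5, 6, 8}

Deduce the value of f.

4

Among the 8 variables, 3 fits only r (and all 8 values in {1, 2, 3, 4, 5, 6, 7, 8} must be used), so r = 3.
The 7 still-open variables draw from only 7 values {1, 2, 4, 5, 6, 7, 8}, so each is used; only q can be 6, hence q = 6.
Among the 6 still-open variables, 1 fits only g (and all 6 values in {1, 2, 4, 5, 7, 8} must be used), so g = 1.
Among the 5 still-open variables, 4 fits only f (and all 5 values in {2, 4, 5, 7, 8} must be used), so f = 4.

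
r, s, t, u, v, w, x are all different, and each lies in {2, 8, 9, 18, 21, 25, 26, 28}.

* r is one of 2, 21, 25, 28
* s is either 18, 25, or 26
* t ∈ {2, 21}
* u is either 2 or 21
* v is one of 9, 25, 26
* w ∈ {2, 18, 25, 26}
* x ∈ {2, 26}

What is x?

The 7 variables together cover exactly {2, 9, 18, 21, 25, 26, 28} — 7 values for 7 variables — and 9 appears only in v's list, so v = 9.
Among the 6 still-open variables, 28 fits only r (and all 6 values in {2, 18, 21, 25, 26, 28} must be used), so r = 28.
t and u share exactly the 2 values {2, 21}; by pigeonhole those values go to them, so strike 2, 21 from w, x.
So x = 26.

26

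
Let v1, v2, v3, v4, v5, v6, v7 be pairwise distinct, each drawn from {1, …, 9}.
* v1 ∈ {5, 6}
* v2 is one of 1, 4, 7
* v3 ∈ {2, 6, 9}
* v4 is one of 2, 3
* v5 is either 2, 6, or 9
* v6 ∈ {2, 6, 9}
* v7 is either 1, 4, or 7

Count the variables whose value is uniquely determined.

The 3 variables v3, v5, v6 are confined to {2, 6, 9}, which locks those values in; drop them from v1, v4.
v1 has just one choice, so v1 = 5.
v4 has just one choice, so v4 = 3.
Determined: v1=5, v4=3. The other variables each still have more than one consistent value. That makes 2.

2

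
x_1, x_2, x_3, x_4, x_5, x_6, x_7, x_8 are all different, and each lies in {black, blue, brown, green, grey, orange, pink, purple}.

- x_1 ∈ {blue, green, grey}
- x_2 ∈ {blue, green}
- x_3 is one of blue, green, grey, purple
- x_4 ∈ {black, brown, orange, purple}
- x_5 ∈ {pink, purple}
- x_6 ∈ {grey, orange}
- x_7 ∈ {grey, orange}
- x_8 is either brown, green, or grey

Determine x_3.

purple

The 8 variables draw from only 8 values {black, blue, brown, green, grey, orange, pink, purple}, so each is used; only x_4 can be black, hence x_4 = black.
Among the 7 still-open variables, brown fits only x_8 (and all 7 values in {blue, brown, green, grey, orange, pink, purple} must be used), so x_8 = brown.
The 6 still-open variables draw from only 6 values {blue, green, grey, orange, pink, purple}, so each is used; only x_5 can be pink, hence x_5 = pink.
The 5 still-open variables draw from only 5 values {blue, green, grey, orange, purple}, so each is used; only x_3 can be purple, hence x_3 = purple.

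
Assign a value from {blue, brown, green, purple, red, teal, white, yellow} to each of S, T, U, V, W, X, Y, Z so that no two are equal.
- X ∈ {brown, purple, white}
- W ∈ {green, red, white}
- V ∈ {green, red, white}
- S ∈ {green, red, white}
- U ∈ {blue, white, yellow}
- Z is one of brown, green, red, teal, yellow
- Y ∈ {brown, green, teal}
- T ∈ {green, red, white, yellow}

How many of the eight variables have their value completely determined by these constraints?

3

The 8 variables draw from only 8 values {blue, brown, green, purple, red, teal, white, yellow}, so each is used; only U can be blue, hence U = blue.
The 7 still-open variables together cover exactly {brown, green, purple, red, teal, white, yellow} — 7 values for 7 variables — and purple appears only in X's list, so X = purple.
The 3 variables S, V, W are confined to {green, red, white}, which locks those values in; drop them from T, Y, Z.
T's domain is down to {yellow}, so T = yellow. Eliminate yellow elsewhere: Z.
Determined: T=yellow, U=blue, X=purple. The other variables each still have more than one consistent value. That makes 3.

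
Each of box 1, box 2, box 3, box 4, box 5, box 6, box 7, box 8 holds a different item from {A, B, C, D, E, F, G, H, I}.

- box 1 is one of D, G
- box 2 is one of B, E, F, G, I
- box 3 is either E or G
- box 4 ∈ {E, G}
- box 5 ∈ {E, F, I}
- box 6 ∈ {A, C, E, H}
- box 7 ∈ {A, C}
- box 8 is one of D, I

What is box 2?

box 3 and box 4 share exactly the 2 values {E, G}; by pigeonhole those values go to them, so strike E, G from box 1, box 2, box 5, box 6.
box 1 has just one choice, so box 1 = D. So box 8 can't be D.
box 8 must be I (only option left). Eliminate I elsewhere: box 2, box 5.
box 5 must be F (only option left). Remove F from box 2.
So box 2 = B.

B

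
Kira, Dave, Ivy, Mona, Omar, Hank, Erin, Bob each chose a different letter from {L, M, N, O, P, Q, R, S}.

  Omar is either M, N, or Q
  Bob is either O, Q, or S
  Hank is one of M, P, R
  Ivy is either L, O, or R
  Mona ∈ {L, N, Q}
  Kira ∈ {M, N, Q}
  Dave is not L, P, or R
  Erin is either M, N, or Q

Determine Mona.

L

The 8 variables together cover exactly {L, M, N, O, P, Q, R, S} — 8 values for 8 variables — and P appears only in Hank's list, so Hank = P.
The 7 still-open variables together cover exactly {L, M, N, O, Q, R, S} — 7 values for 7 variables — and R appears only in Ivy's list, so Ivy = R.
Among the 6 still-open variables, L fits only Mona (and all 6 values in {L, M, N, O, Q, S} must be used), so Mona = L.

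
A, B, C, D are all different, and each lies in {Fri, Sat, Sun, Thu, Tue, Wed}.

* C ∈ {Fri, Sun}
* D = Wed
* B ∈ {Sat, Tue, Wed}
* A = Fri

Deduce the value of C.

A must be Fri (only option left). Remove Fri from C.
So C = Sun.

Sun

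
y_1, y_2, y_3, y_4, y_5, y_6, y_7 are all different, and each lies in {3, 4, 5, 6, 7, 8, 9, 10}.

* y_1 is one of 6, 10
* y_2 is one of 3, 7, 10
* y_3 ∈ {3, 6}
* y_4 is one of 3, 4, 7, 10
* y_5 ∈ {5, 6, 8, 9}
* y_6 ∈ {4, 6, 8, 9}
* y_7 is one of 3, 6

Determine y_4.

4

The 2 variables y_3 and y_7 are confined to {3, 6}, which locks those values in; drop them from y_1, y_2, y_4, y_5, y_6.
y_1 must be 10 (only option left). So y_2, y_4 can't be 10.
That leaves y_2 = 7. Eliminate 7 elsewhere: y_4.
So y_4 = 4.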